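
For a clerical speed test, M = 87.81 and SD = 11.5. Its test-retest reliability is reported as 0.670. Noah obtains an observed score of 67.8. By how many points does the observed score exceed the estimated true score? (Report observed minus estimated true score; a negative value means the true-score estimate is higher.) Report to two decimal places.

T̂ = ρX + (1 − ρ)μ
  = 0.670 × 67.8 + 0.330 × 87.81
  = 45.4260 + 28.97730
  = 74.4033
  ≈ 74.403
X − T̂ = 67.8 − 74.403 = -6.603 → -6.60

-6.60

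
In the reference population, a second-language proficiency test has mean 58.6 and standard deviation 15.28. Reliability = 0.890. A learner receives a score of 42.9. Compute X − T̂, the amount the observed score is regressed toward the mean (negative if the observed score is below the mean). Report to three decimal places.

Regress the observed score toward the mean by the unreliability: T̂ = 0.890·42.9 + 0.110·58.6 = 38.1810 + 6.4460 = 44.62700.
X − T̂ = 42.9 − 44.6270 = -1.7270 → -1.727

-1.727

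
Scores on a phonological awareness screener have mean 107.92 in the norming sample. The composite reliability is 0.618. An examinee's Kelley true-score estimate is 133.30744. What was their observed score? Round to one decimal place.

T̂ = ρX + (1 − ρ)μ  ⇒  X = (T̂ − (1 − ρ)μ) / ρ
X = (133.30744 − 0.382 × 107.92) / 0.618 = (133.30744 − 41.22544) / 0.618 = 92.08200 / 0.618 = 149.000

149.0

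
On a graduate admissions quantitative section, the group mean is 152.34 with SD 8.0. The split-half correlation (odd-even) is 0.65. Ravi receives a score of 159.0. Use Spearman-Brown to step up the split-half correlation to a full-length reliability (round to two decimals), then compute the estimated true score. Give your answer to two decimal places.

Spearman-Brown: ρ = 2r/(1 + r) = 2(0.65)/(1 + 0.65) = 1.300/1.65 = 0.7879 → 0.79
T̂ = 0.79(159.0) + 0.21(152.34) = 125.610 + 31.9914 = 157.601 → 157.60

157.60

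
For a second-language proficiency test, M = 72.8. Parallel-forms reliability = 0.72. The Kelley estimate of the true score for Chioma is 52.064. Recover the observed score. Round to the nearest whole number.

T̂ = ρX + (1 − ρ)μ  ⇒  X = (T̂ − (1 − ρ)μ) / ρ
X = (52.064 − 0.28 × 72.8) / 0.72 = (52.064 − 20.384) / 0.72 = 31.680 / 0.72 = 44.00

44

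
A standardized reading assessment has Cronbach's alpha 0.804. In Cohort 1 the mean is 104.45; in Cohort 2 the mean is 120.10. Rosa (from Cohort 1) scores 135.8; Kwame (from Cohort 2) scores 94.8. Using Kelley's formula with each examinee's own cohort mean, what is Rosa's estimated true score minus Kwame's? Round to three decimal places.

29.897

T̂_Rosa = 0.804(135.8) + 0.196(104.45) = 129.65540
T̂_Kwame = 0.804(94.8) + 0.196(120.10) = 99.75880
Difference = 129.65540 − 99.75880 = 29.89660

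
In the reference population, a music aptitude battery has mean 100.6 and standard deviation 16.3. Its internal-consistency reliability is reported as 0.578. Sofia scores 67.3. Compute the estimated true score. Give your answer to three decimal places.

T̂ = 0.578(67.3) + 0.422(100.6) = 38.8994 + 42.4532 = 81.3526 → 81.353

81.353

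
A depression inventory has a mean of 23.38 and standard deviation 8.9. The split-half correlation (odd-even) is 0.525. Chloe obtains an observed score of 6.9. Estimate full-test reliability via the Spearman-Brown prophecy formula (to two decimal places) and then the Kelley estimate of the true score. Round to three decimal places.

12.009

Spearman-Brown: ρ = 2r/(1 + r) = 2(0.525)/(1 + 0.525) = 1.0500/1.525 = 0.6885 → 0.69
T̂ = 0.69(6.9) + 0.31(23.38) = 4.761 + 7.2478 = 12.0088 → 12.009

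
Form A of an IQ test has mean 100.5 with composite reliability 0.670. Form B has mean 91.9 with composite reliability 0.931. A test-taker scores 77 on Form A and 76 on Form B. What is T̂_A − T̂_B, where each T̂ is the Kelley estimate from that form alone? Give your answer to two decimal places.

7.66

T̂_A = 0.670(77) + 0.330(100.5) = 84.7550
T̂_B = 0.931(76) + 0.069(91.9) = 77.0971
T̂_A − T̂_B = 7.6579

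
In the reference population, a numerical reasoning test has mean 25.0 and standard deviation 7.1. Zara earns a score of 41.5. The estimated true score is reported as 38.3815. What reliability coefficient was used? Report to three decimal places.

0.811

T̂ = ρX + (1 − ρ)μ  ⇒  T̂ − μ = ρ(X − μ)
ρ = (T̂ − μ)/(X − μ) = (38.3815 − 25.0) / (41.5 − 25.0) = 13.3815 / 16.5 = 0.81100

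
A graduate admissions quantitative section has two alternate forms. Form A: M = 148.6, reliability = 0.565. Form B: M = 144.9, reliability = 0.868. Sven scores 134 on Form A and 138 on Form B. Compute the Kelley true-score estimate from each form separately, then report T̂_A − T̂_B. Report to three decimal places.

T̂_A = 0.565(134) + 0.435(148.6) = 140.35100
T̂_B = 0.868(138) + 0.132(144.9) = 138.91080
T̂_A − T̂_B = 1.44020

1.440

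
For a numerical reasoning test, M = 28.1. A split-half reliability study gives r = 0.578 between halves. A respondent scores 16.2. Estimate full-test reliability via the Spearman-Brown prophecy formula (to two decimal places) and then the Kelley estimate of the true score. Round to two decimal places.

19.41

Spearman-Brown: ρ = 2r/(1 + r) = 2(0.578)/(1 + 0.578) = 1.1560/1.578 = 0.7326 → 0.73
T̂ = ρX + (1 − ρ)μ
  = 0.73 × 16.2 + 0.27 × 28.1
  = 11.826 + 7.587
  = 19.413
  ≈ 19.41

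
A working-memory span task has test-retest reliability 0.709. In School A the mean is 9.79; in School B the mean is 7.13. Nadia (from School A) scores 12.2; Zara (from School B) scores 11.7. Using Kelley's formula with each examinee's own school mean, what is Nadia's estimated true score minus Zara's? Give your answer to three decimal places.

1.129

T̂_Nadia = 0.709(12.2) + 0.291(9.79) = 11.49869
T̂_Zara = 0.709(11.7) + 0.291(7.13) = 10.37013
Difference = 11.49869 − 10.37013 = 1.12856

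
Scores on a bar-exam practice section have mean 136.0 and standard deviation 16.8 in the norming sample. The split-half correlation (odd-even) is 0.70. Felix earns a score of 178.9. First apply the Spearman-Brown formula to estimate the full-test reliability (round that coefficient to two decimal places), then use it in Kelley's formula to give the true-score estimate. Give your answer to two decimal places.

171.18

Spearman-Brown: ρ = 2r/(1 + r) = 2(0.70)/(1 + 0.70) = 1.400/1.70 = 0.8235 → 0.82
T̂ = 0.82(178.9) + 0.18(136.0) = 146.698 + 24.480 = 171.178 → 171.18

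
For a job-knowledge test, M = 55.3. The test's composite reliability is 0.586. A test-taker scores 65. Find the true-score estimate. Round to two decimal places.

Weight the observed score by reliability and the mean by (1 − reliability): T̂ = 0.586·65 + 0.414·55.3 = 38.090 + 22.8942 = 60.984.

60.98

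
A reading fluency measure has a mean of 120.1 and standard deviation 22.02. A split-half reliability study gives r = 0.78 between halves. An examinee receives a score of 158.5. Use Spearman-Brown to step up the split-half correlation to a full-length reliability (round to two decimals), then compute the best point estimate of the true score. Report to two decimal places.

153.89

Spearman-Brown: ρ = 2r/(1 + r) = 2(0.78)/(1 + 0.78) = 1.560/1.78 = 0.8764 → 0.88
Kelley's formula gives T̂ = 0.88·158.5 + 0.12·120.1 = 139.480 + 14.412 = 153.892.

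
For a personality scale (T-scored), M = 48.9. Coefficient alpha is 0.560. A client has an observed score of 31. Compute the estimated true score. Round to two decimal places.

38.88

T̂ = 0.560(31) + 0.440(48.9) = 17.360 + 21.5160 = 38.876 → 38.88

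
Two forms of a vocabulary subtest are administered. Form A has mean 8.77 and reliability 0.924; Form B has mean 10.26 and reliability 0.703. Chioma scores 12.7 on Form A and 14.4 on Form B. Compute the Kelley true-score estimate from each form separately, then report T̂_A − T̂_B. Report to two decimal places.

-0.77

T̂_A = 0.924(12.7) + 0.076(8.77) = 12.4013
T̂_B = 0.703(14.4) + 0.297(10.26) = 13.1704
T̂_A − T̂_B = -0.7691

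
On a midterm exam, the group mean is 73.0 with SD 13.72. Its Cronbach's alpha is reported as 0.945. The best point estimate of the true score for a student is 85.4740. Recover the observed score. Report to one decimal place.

86.2

T̂ = ρX + (1 − ρ)μ  ⇒  X = (T̂ − (1 − ρ)μ) / ρ
X = (85.4740 − 0.055 × 73.0) / 0.945 = (85.4740 − 4.0150) / 0.945 = 81.4590 / 0.945 = 86.200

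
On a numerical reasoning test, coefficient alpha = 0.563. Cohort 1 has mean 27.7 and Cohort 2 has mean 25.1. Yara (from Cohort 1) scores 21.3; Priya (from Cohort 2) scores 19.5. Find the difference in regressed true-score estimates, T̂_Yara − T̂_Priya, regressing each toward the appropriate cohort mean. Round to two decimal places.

T̂_Yara = 0.563(21.3) + 0.437(27.7) = 24.0968
T̂_Priya = 0.563(19.5) + 0.437(25.1) = 21.9472
Difference = 24.0968 − 21.9472 = 2.1496

2.15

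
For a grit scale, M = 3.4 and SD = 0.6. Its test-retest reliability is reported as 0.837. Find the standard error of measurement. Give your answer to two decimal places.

SEM = SD · √(1 − ρ) = 0.6 × √0.163 = 0.6 × 0.4037 = 0.242

0.24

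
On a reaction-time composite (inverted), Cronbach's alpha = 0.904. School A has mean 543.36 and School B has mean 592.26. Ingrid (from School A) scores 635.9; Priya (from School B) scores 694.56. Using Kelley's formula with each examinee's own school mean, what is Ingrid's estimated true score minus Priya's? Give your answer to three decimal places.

T̂_Ingrid = 0.904(635.9) + 0.096(543.36) = 627.01616
T̂_Priya = 0.904(694.56) + 0.096(592.26) = 684.73920
Difference = 627.01616 − 684.73920 = -57.72304

-57.723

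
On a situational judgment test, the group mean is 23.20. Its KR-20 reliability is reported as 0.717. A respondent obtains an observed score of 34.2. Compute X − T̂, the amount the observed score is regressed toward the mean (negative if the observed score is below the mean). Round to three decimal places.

T̂ = 0.717(34.2) + 0.283(23.20) = 24.5214 + 6.56560 = 31.08700 → 31.0870
X − T̂ = 34.2 − 31.0870 = 3.1130 → 3.113

3.113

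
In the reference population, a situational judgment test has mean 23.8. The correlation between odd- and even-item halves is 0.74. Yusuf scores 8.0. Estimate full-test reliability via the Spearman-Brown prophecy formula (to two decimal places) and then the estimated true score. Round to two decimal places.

10.37

Spearman-Brown: ρ = 2r/(1 + r) = 2(0.74)/(1 + 0.74) = 1.480/1.74 = 0.8506 → 0.85
T̂ = 0.85(8.0) + 0.15(23.8) = 6.800 + 3.570 = 10.370 → 10.37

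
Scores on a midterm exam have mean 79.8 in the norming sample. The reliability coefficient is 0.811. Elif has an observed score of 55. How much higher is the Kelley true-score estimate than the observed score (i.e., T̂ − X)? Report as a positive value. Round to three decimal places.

4.687

T̂ = 0.811(55) + 0.189(79.8) = 44.605 + 15.0822 = 59.68720 → 59.6872
T̂ − X = 59.6872 − 55 = 4.6872 → 4.687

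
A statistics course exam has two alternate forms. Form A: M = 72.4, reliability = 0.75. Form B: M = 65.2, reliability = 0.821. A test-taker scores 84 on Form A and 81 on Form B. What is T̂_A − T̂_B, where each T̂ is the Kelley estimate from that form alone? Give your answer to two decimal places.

T̂_A = 0.75(84) + 0.25(72.4) = 81.1000
T̂_B = 0.821(81) + 0.179(65.2) = 78.1718
T̂_A − T̂_B = 2.9282

2.93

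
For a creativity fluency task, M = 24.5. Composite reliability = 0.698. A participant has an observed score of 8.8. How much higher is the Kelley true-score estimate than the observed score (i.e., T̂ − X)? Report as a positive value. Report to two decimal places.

Weight the observed score by reliability and the mean by (1 − reliability): T̂ = 0.698·8.8 + 0.302·24.5 = 6.1424 + 7.3990 = 13.5414.
T̂ − X = 13.541 − 8.8 = 4.741 → 4.74

4.74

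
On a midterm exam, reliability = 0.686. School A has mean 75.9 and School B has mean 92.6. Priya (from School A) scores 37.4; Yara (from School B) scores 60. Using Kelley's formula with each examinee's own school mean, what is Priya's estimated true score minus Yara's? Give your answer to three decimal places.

-20.747

T̂_Priya = 0.686(37.4) + 0.314(75.9) = 49.48900
T̂_Yara = 0.686(60) + 0.314(92.6) = 70.23640
Difference = 49.48900 − 70.23640 = -20.74740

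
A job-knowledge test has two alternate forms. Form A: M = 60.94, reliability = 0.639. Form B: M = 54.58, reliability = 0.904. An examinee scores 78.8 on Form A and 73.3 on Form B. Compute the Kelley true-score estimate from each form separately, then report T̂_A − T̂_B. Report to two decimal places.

0.85

T̂_A = 0.639(78.8) + 0.361(60.94) = 72.3525
T̂_B = 0.904(73.3) + 0.096(54.58) = 71.5029
T̂_A − T̂_B = 0.8497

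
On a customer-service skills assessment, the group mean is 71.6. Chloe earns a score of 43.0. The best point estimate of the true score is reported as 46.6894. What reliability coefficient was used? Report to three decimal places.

T̂ = ρX + (1 − ρ)μ  ⇒  T̂ − μ = ρ(X − μ)
ρ = (T̂ − μ)/(X − μ) = (46.6894 − 71.6) / (43.0 − 71.6) = -24.9106 / -28.6 = 0.87100

0.871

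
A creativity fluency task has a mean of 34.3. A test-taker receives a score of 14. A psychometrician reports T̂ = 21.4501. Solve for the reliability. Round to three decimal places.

T̂ = ρX + (1 − ρ)μ  ⇒  T̂ − μ = ρ(X − μ)
ρ = (T̂ − μ)/(X − μ) = (21.4501 − 34.3) / (14 − 34.3) = -12.8499 / -20.3 = 0.63300

0.633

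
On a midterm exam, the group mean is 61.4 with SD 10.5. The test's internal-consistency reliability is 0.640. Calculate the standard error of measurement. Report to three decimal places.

SEM = SD · √(1 − ρ) = 10.5 × √0.360 = 10.5 × 0.6000 = 6.3000

6.300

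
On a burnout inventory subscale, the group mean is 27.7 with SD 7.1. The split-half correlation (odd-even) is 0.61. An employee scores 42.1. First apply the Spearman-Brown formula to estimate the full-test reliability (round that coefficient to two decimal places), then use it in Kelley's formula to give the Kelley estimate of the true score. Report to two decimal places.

Spearman-Brown: ρ = 2r/(1 + r) = 2(0.61)/(1 + 0.61) = 1.220/1.61 = 0.7578 → 0.76
Weight the observed score by reliability and the mean by (1 − reliability): T̂ = 0.76·42.1 + 0.24·27.7 = 31.996 + 6.648 = 38.644.

38.64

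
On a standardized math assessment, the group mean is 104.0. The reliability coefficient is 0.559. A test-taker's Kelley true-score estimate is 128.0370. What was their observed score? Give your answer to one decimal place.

T̂ = ρX + (1 − ρ)μ  ⇒  X = (T̂ − (1 − ρ)μ) / ρ
X = (128.0370 − 0.441 × 104.0) / 0.559 = (128.0370 − 45.8640) / 0.559 = 82.1730 / 0.559 = 147.000

147.0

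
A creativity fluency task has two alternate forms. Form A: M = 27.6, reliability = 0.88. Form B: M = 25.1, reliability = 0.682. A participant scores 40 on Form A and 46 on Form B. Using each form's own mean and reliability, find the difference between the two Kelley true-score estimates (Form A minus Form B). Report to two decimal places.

T̂_A = 0.88(40) + 0.12(27.6) = 38.5120
T̂_B = 0.682(46) + 0.318(25.1) = 39.3538
T̂_A − T̂_B = -0.8418

-0.84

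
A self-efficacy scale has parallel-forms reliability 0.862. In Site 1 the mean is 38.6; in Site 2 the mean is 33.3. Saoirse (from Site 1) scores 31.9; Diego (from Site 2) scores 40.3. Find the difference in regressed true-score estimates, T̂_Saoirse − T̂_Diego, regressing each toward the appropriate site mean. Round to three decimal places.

-6.509

T̂_Saoirse = 0.862(31.9) + 0.138(38.6) = 32.82460
T̂_Diego = 0.862(40.3) + 0.138(33.3) = 39.33400
Difference = 32.82460 − 39.33400 = -6.50940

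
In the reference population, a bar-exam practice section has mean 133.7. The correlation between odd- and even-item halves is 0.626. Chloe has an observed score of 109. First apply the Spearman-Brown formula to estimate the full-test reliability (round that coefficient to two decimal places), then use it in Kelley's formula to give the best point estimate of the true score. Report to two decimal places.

114.68

Spearman-Brown: ρ = 2r/(1 + r) = 2(0.626)/(1 + 0.626) = 1.2520/1.626 = 0.7700 → 0.77
T̂ = 0.77(109) + 0.23(133.7) = 83.93 + 30.751 = 114.681 → 114.68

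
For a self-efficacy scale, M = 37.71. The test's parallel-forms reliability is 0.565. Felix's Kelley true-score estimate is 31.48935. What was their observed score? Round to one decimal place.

T̂ = ρX + (1 − ρ)μ  ⇒  X = (T̂ − (1 − ρ)μ) / ρ
X = (31.48935 − 0.435 × 37.71) / 0.565 = (31.48935 − 16.40385) / 0.565 = 15.08550 / 0.565 = 26.700

26.7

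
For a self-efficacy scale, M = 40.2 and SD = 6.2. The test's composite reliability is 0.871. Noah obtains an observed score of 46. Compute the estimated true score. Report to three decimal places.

45.252

Weight the observed score by reliability and the mean by (1 − reliability): T̂ = 0.871·46 + 0.129·40.2 = 40.066 + 5.1858 = 45.2518.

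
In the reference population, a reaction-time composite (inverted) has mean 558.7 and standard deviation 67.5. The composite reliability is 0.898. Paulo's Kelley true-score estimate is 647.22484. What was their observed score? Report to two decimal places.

T̂ = ρX + (1 − ρ)μ  ⇒  X = (T̂ − (1 − ρ)μ) / ρ
X = (647.22484 − 0.102 × 558.7) / 0.898 = (647.22484 − 56.9874) / 0.898 = 590.23744 / 0.898 = 657.2800

657.28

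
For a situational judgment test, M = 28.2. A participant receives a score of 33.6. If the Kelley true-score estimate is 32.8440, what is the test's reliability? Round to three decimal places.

T̂ = ρX + (1 − ρ)μ  ⇒  T̂ − μ = ρ(X − μ)
ρ = (T̂ − μ)/(X − μ) = (32.8440 − 28.2) / (33.6 − 28.2) = 4.6440 / 5.4 = 0.86000

0.860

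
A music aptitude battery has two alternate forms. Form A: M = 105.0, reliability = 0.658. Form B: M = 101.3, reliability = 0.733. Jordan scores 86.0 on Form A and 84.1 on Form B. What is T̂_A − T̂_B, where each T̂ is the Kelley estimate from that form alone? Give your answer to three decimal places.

3.806

T̂_A = 0.658(86.0) + 0.342(105.0) = 92.49800
T̂_B = 0.733(84.1) + 0.267(101.3) = 88.69240
T̂_A − T̂_B = 3.80560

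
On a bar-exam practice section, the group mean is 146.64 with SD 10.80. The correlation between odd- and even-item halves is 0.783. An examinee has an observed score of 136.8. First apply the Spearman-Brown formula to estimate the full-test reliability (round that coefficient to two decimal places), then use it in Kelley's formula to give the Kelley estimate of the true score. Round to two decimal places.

Spearman-Brown: ρ = 2r/(1 + r) = 2(0.783)/(1 + 0.783) = 1.5660/1.783 = 0.8783 → 0.88
T̂ = 0.88(136.8) + 0.12(146.64) = 120.384 + 17.5968 = 137.981 → 137.98

137.98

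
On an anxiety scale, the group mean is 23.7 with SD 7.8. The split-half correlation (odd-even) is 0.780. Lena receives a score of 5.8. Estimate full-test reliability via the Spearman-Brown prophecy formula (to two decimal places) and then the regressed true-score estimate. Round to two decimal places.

7.95

Spearman-Brown: ρ = 2r/(1 + r) = 2(0.780)/(1 + 0.780) = 1.5600/1.780 = 0.8764 → 0.88
T̂ = 0.88(5.8) + 0.12(23.7) = 5.104 + 2.844 = 7.948 → 7.95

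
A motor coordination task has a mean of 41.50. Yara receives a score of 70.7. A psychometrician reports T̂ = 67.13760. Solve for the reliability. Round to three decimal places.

0.878

T̂ = ρX + (1 − ρ)μ  ⇒  T̂ − μ = ρ(X − μ)
ρ = (T̂ − μ)/(X − μ) = (67.13760 − 41.50) / (70.7 − 41.50) = 25.63760 / 29.20 = 0.87800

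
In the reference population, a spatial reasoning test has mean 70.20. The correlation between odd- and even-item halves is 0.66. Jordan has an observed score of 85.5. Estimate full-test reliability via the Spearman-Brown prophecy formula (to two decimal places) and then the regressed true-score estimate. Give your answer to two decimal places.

82.44

Spearman-Brown: ρ = 2r/(1 + r) = 2(0.66)/(1 + 0.66) = 1.320/1.66 = 0.7952 → 0.80
Weight the observed score by reliability and the mean by (1 − reliability): T̂ = 0.80·85.5 + 0.20·70.20 = 68.400 + 14.0400 = 82.440.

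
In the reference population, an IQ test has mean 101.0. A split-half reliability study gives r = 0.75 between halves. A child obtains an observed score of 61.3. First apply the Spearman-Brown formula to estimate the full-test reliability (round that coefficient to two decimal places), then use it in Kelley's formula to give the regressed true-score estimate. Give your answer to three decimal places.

66.858

Spearman-Brown: ρ = 2r/(1 + r) = 2(0.75)/(1 + 0.75) = 1.500/1.75 = 0.8571 → 0.86
T̂ = ρX + (1 − ρ)μ
  = 0.86 × 61.3 + 0.14 × 101.0
  = 52.718 + 14.140
  = 66.8580
  ≈ 66.858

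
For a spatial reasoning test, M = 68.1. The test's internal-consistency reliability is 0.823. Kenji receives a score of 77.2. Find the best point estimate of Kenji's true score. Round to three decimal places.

75.589

T̂ = 0.823(77.2) + 0.177(68.1) = 63.5356 + 12.0537 = 75.5893 → 75.589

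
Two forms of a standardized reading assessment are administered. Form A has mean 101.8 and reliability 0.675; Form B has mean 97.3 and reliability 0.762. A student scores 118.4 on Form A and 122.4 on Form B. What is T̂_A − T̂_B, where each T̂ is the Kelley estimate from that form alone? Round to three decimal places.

T̂_A = 0.675(118.4) + 0.325(101.8) = 113.00500
T̂_B = 0.762(122.4) + 0.238(97.3) = 116.42620
T̂_A − T̂_B = -3.42120

-3.421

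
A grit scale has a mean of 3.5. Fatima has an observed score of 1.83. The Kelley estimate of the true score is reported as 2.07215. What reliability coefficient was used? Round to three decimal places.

T̂ = ρX + (1 − ρ)μ  ⇒  T̂ − μ = ρ(X − μ)
ρ = (T̂ − μ)/(X − μ) = (2.07215 − 3.5) / (1.83 − 3.5) = -1.42785 / -1.67 = 0.85500

0.855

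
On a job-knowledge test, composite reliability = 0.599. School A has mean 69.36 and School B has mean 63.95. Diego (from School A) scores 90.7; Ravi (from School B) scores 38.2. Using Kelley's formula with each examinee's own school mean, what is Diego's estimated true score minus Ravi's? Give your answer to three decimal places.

T̂_Diego = 0.599(90.7) + 0.401(69.36) = 82.14266
T̂_Ravi = 0.599(38.2) + 0.401(63.95) = 48.52575
Difference = 82.14266 − 48.52575 = 33.61691

33.617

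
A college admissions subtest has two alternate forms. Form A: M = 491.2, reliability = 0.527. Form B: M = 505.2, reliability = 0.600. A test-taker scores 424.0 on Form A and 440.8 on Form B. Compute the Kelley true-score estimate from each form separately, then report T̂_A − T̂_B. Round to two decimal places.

-10.77

T̂_A = 0.527(424.0) + 0.473(491.2) = 455.7856
T̂_B = 0.600(440.8) + 0.400(505.2) = 466.5600
T̂_A − T̂_B = -10.7744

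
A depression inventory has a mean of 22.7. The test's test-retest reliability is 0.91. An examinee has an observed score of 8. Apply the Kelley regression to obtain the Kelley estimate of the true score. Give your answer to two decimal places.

9.32

T̂ = 0.91(8) + 0.09(22.7) = 7.28 + 2.043 = 9.323 → 9.32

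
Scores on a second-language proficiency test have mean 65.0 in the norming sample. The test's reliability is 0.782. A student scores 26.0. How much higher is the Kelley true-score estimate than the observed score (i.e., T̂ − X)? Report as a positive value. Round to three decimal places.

Regress the observed score toward the mean by the unreliability: T̂ = 0.782·26.0 + 0.218·65.0 = 20.3320 + 14.1700 = 34.50200.
T̂ − X = 34.5020 − 26.0 = 8.5020 → 8.502

8.502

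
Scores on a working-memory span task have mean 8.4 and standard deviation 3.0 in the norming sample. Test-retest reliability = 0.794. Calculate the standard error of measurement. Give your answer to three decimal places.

SEM = SD · √(1 − ρ) = 3.0 × √0.206 = 3.0 × 0.4539 = 1.3616

1.362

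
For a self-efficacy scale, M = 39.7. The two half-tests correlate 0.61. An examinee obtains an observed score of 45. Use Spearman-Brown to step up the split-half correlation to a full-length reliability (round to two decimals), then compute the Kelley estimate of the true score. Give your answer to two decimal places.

Spearman-Brown: ρ = 2r/(1 + r) = 2(0.61)/(1 + 0.61) = 1.220/1.61 = 0.7578 → 0.76
Regress the observed score toward the mean by the unreliability: T̂ = 0.76·45 + 0.24·39.7 = 34.20 + 9.528 = 43.728.

43.73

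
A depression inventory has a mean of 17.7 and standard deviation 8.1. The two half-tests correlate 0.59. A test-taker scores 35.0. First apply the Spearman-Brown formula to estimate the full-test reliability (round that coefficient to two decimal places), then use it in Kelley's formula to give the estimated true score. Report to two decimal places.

30.50

Spearman-Brown: ρ = 2r/(1 + r) = 2(0.59)/(1 + 0.59) = 1.180/1.59 = 0.7421 → 0.74
T̂ = ρX + (1 − ρ)μ
  = 0.74 × 35.0 + 0.26 × 17.7
  = 25.900 + 4.602
  = 30.502
  ≈ 30.50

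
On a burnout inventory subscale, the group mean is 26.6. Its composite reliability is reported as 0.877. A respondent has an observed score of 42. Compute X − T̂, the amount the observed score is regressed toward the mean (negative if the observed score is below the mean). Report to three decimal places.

T̂ = 0.877(42) + 0.123(26.6) = 36.834 + 3.2718 = 40.10580 → 40.1058
X − T̂ = 42 − 40.1058 = 1.8942 → 1.894

1.894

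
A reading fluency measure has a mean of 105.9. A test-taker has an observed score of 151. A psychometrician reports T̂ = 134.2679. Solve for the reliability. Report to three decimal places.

T̂ = ρX + (1 − ρ)μ  ⇒  T̂ − μ = ρ(X − μ)
ρ = (T̂ − μ)/(X − μ) = (134.2679 − 105.9) / (151 − 105.9) = 28.3679 / 45.1 = 0.62900

0.629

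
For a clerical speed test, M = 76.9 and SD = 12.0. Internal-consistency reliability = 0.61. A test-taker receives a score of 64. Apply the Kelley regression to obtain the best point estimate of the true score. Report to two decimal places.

T̂ = ρX + (1 − ρ)μ
  = 0.61 × 64 + 0.39 × 76.9
  = 39.04 + 29.991
  = 69.031
  ≈ 69.03

69.03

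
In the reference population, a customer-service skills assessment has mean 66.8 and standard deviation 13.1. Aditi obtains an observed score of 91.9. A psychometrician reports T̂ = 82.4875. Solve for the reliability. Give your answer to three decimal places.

T̂ = ρX + (1 − ρ)μ  ⇒  T̂ − μ = ρ(X − μ)
ρ = (T̂ − μ)/(X − μ) = (82.4875 − 66.8) / (91.9 − 66.8) = 15.6875 / 25.1 = 0.62500

0.625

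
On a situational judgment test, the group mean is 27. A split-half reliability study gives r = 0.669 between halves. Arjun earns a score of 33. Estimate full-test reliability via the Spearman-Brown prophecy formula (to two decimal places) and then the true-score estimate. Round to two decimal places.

Spearman-Brown: ρ = 2r/(1 + r) = 2(0.669)/(1 + 0.669) = 1.3380/1.669 = 0.8017 → 0.80
T̂ = 0.80(33) + 0.20(27) = 26.40 + 5.40 = 31.800 → 31.80

31.80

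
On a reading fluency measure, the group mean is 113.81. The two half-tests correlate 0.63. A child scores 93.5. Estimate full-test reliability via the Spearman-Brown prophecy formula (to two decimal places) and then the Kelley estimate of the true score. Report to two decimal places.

Spearman-Brown: ρ = 2r/(1 + r) = 2(0.63)/(1 + 0.63) = 1.260/1.63 = 0.7730 → 0.77
Weight the observed score by reliability and the mean by (1 − reliability): T̂ = 0.77·93.5 + 0.23·113.81 = 71.995 + 26.1763 = 98.171.

98.17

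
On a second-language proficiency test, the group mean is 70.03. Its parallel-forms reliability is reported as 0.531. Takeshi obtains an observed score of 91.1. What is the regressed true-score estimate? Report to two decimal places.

Kelley's formula gives T̂ = 0.531·91.1 + 0.469·70.03 = 48.3741 + 32.84407 = 81.218.

81.22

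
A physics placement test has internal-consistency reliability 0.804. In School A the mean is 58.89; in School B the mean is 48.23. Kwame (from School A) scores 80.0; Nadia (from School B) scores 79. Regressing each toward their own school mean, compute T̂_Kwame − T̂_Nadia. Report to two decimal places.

T̂_Kwame = 0.804(80.0) + 0.196(58.89) = 75.8624
T̂_Nadia = 0.804(79) + 0.196(48.23) = 72.9691
Difference = 75.8624 − 72.9691 = 2.8934

2.89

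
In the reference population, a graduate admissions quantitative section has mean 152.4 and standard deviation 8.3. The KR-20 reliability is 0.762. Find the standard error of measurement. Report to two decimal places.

SEM = SD · √(1 − ρ) = 8.3 × √0.238 = 8.3 × 0.4879 = 4.049

4.05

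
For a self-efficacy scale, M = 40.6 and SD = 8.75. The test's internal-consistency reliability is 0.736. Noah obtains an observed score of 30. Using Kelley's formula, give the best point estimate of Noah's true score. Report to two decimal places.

Weight the observed score by reliability and the mean by (1 − reliability): T̂ = 0.736·30 + 0.264·40.6 = 22.080 + 10.7184 = 32.798.

32.80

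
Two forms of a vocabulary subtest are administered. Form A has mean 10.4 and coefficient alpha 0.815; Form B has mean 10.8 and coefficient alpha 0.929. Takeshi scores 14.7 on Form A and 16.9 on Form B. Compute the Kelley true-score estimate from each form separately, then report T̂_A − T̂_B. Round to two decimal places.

-2.56

T̂_A = 0.815(14.7) + 0.185(10.4) = 13.9045
T̂_B = 0.929(16.9) + 0.071(10.8) = 16.4669
T̂_A − T̂_B = -2.5624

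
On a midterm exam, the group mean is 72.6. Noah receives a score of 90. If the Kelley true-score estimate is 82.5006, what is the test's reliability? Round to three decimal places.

T̂ = ρX + (1 − ρ)μ  ⇒  T̂ − μ = ρ(X − μ)
ρ = (T̂ − μ)/(X − μ) = (82.5006 − 72.6) / (90 − 72.6) = 9.9006 / 17.4 = 0.56900

0.569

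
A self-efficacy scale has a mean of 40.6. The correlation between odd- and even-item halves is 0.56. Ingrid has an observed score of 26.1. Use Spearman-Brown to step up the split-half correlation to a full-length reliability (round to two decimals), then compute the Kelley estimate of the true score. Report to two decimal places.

30.16

Spearman-Brown: ρ = 2r/(1 + r) = 2(0.56)/(1 + 0.56) = 1.120/1.56 = 0.7179 → 0.72
T̂ = 0.72(26.1) + 0.28(40.6) = 18.792 + 11.368 = 30.160 → 30.16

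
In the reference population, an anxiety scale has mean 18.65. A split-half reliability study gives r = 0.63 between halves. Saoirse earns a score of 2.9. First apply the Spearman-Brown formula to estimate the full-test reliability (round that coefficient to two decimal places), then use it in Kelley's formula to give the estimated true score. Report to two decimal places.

6.52

Spearman-Brown: ρ = 2r/(1 + r) = 2(0.63)/(1 + 0.63) = 1.260/1.63 = 0.7730 → 0.77
T̂ = ρX + (1 − ρ)μ
  = 0.77 × 2.9 + 0.23 × 18.65
  = 2.233 + 4.2895
  = 6.522
  ≈ 6.52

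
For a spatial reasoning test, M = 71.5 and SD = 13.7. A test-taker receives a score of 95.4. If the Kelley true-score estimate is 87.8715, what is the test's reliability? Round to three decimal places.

T̂ = ρX + (1 − ρ)μ  ⇒  T̂ − μ = ρ(X − μ)
ρ = (T̂ − μ)/(X − μ) = (87.8715 − 71.5) / (95.4 − 71.5) = 16.3715 / 23.9 = 0.68500

0.685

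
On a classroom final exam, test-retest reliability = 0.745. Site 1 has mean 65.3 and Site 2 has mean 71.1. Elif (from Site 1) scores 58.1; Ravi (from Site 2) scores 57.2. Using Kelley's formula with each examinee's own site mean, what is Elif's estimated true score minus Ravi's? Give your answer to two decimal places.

-0.81

T̂_Elif = 0.745(58.1) + 0.255(65.3) = 59.9360
T̂_Ravi = 0.745(57.2) + 0.255(71.1) = 60.7445
Difference = 59.9360 − 60.7445 = -0.8085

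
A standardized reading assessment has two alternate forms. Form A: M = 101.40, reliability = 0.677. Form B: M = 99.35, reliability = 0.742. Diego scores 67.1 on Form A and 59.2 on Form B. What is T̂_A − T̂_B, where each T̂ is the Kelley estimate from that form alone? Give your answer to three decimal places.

8.620

T̂_A = 0.677(67.1) + 0.323(101.40) = 78.17890
T̂_B = 0.742(59.2) + 0.258(99.35) = 69.55870
T̂_A − T̂_B = 8.62020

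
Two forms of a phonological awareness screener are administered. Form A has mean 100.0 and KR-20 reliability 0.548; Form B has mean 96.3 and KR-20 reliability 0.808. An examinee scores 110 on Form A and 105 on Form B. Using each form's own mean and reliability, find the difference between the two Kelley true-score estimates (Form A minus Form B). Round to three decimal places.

T̂_A = 0.548(110) + 0.452(100.0) = 105.48000
T̂_B = 0.808(105) + 0.192(96.3) = 103.32960
T̂_A − T̂_B = 2.15040

2.150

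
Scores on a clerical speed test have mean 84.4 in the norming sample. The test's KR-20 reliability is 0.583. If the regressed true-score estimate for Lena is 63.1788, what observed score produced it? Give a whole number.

48

T̂ = ρX + (1 − ρ)μ  ⇒  X = (T̂ − (1 − ρ)μ) / ρ
X = (63.1788 − 0.417 × 84.4) / 0.583 = (63.1788 − 35.1948) / 0.583 = 27.9840 / 0.583 = 48.00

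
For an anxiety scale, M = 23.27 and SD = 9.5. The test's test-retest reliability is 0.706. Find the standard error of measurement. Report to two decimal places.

SEM = SD · √(1 − ρ) = 9.5 × √0.294 = 9.5 × 0.5422 = 5.151

5.15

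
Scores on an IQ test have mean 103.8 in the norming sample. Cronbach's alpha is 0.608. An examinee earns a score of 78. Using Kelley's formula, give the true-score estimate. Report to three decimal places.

88.114

T̂ = ρX + (1 − ρ)μ
  = 0.608 × 78 + 0.392 × 103.8
  = 47.424 + 40.6896
  = 88.1136
  ≈ 88.114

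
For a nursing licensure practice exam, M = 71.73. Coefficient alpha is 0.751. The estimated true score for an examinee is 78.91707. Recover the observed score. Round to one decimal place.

T̂ = ρX + (1 − ρ)μ  ⇒  X = (T̂ − (1 − ρ)μ) / ρ
X = (78.91707 − 0.249 × 71.73) / 0.751 = (78.91707 − 17.86077) / 0.751 = 61.05630 / 0.751 = 81.300

81.3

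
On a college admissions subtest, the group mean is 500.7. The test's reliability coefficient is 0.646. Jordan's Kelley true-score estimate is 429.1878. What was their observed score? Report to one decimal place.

T̂ = ρX + (1 − ρ)μ  ⇒  X = (T̂ − (1 − ρ)μ) / ρ
X = (429.1878 − 0.354 × 500.7) / 0.646 = (429.1878 − 177.2478) / 0.646 = 251.9400 / 0.646 = 390.000

390.0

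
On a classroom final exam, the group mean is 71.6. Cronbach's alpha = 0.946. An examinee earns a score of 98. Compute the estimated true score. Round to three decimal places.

96.574

Regress the observed score toward the mean by the unreliability: T̂ = 0.946·98 + 0.054·71.6 = 92.708 + 3.8664 = 96.5744.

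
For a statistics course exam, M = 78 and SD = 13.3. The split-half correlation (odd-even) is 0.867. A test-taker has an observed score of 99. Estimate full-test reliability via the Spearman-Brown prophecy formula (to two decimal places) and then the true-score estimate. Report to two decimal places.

97.53

Spearman-Brown: ρ = 2r/(1 + r) = 2(0.867)/(1 + 0.867) = 1.7340/1.867 = 0.9288 → 0.93
Regress the observed score toward the mean by the unreliability: T̂ = 0.93·99 + 0.07·78 = 92.07 + 5.46 = 97.530.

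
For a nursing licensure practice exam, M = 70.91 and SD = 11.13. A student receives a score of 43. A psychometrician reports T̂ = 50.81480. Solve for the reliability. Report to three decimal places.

0.720

T̂ = ρX + (1 − ρ)μ  ⇒  T̂ − μ = ρ(X − μ)
ρ = (T̂ − μ)/(X − μ) = (50.81480 − 70.91) / (43 − 70.91) = -20.09520 / -27.91 = 0.72000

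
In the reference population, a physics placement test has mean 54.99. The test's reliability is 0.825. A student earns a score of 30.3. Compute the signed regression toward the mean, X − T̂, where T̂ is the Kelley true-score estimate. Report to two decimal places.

-4.32

T̂ = 0.825(30.3) + 0.175(54.99) = 24.9975 + 9.62325 = 34.6208 → 34.621
X − T̂ = 30.3 − 34.621 = -4.321 → -4.32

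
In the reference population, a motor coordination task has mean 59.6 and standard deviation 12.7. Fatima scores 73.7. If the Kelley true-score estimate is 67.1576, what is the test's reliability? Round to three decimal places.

T̂ = ρX + (1 − ρ)μ  ⇒  T̂ − μ = ρ(X − μ)
ρ = (T̂ − μ)/(X − μ) = (67.1576 − 59.6) / (73.7 − 59.6) = 7.5576 / 14.1 = 0.53600

0.536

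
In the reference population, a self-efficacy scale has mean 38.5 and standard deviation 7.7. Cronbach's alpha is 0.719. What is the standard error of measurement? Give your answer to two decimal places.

4.08

SEM = SD · √(1 − ρ) = 7.7 × √0.281 = 7.7 × 0.5301 = 4.082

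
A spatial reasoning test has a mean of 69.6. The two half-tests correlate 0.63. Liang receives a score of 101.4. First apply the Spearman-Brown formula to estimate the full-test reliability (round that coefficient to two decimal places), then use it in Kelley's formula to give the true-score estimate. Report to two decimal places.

94.09

Spearman-Brown: ρ = 2r/(1 + r) = 2(0.63)/(1 + 0.63) = 1.260/1.63 = 0.7730 → 0.77
T̂ = 0.77(101.4) + 0.23(69.6) = 78.078 + 16.008 = 94.086 → 94.09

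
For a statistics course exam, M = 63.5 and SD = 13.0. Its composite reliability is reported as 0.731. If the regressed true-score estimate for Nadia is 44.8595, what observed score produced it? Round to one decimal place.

38.0

T̂ = ρX + (1 − ρ)μ  ⇒  X = (T̂ − (1 − ρ)μ) / ρ
X = (44.8595 − 0.269 × 63.5) / 0.731 = (44.8595 − 17.0815) / 0.731 = 27.7780 / 0.731 = 38.000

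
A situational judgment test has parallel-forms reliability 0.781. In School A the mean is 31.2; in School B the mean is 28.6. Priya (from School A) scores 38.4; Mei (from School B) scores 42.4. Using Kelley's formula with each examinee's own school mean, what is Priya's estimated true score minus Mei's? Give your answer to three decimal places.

-2.555

T̂_Priya = 0.781(38.4) + 0.219(31.2) = 36.82320
T̂_Mei = 0.781(42.4) + 0.219(28.6) = 39.37780
Difference = 36.82320 − 39.37780 = -2.55460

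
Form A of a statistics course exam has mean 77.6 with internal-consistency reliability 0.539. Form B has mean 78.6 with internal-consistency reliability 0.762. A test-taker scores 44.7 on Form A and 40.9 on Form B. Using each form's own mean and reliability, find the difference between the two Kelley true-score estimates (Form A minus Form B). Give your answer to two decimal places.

T̂_A = 0.539(44.7) + 0.461(77.6) = 59.8669
T̂_B = 0.762(40.9) + 0.238(78.6) = 49.8726
T̂_A − T̂_B = 9.9943

9.99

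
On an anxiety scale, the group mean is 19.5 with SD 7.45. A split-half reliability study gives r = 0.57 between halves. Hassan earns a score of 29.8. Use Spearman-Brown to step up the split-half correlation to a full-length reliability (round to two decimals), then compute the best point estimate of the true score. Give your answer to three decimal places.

27.019

Spearman-Brown: ρ = 2r/(1 + r) = 2(0.57)/(1 + 0.57) = 1.140/1.57 = 0.7261 → 0.73
T̂ = 0.73(29.8) + 0.27(19.5) = 21.754 + 5.265 = 27.0190 → 27.019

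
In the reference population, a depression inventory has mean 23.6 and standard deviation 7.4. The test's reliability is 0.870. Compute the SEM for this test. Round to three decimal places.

SEM = SD · √(1 − ρ) = 7.4 × √0.130 = 7.4 × 0.3606 = 2.6681

2.668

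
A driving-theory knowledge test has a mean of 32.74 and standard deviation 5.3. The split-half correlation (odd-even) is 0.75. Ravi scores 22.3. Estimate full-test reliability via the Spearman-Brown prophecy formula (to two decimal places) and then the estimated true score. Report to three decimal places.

23.762

Spearman-Brown: ρ = 2r/(1 + r) = 2(0.75)/(1 + 0.75) = 1.500/1.75 = 0.8571 → 0.86
T̂ = ρX + (1 − ρ)μ
  = 0.86 × 22.3 + 0.14 × 32.74
  = 19.178 + 4.5836
  = 23.7616
  ≈ 23.762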